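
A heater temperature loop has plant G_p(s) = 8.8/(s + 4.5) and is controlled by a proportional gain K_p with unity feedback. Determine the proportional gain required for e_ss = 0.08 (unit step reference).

K_p = 5.88

Steady-state error for a unit step on this type-0 loop is 1/(1 + K_p·G_p(0)).
G_p(0) = 1.956. Require 1/(1 + K_p·1.956) = 0.08, so 1 + 1.956·K_p = 12.5.
K_p = (12.5 − 1)/1.956 = 5.88.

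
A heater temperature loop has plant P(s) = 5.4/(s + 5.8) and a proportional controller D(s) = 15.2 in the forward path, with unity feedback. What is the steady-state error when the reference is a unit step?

The loop is type 0. Static position error constant K_pos = D(0)·P(0) = 15.2·0.931 = 14.15.
Steady-state error to a unit step: e_ss = 1/(1+K_pos) = 1/15.15 = 0.066.

0.066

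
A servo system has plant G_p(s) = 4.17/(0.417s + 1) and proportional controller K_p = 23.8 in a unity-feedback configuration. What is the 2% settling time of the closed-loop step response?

Closed loop: T(s) = K_p·G_p/(1+K_p·G_p) = 99.25/(0.417s + 1 + 99.25), with pole at s = −(1 + 99.25)/0.417 = −240.4.
τ = 1/240.4 = 0.00416 s, so 2% settling time ≈ 4τ = 0.0166 s.

T_s ≈ 0.0166 s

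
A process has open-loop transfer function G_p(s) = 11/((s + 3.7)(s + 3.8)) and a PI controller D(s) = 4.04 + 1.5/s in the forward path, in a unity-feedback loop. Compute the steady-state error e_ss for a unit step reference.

0

The open loop D(s)G_p(s) has a pole at the origin (type 1), so the static position error constant is infinite and e_ss = 1/(1+∞) = 0.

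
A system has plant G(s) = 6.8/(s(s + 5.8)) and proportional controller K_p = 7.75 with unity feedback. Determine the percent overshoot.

From 1 + K_pG(s) = 0: s² + 5.8s + 52.7 = 0 ⇒ ω_n = 7.259, ζ = 0.3995.
%OS = 100·exp(−πζ/√(1−ζ²)) = 100·exp(−π·0.3995/√0.8404) = 25.4%.

25.4%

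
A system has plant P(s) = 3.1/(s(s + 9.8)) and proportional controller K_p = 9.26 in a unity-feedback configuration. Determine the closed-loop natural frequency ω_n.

The closed-loop denominator is s(s+9.8) + 9.26·3.1 = s² + 9.8s + 28.71.
So ω_n² = 28.71 ⇒ ω_n = 5.358 rad/s, and ζ = 9.8/(2ω_n) = 0.915.

ω_n = 5.36 rad/s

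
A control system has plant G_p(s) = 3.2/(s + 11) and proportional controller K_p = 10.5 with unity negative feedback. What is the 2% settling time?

Closed-loop transfer function: T(s) = K_p·G_p(s)/(1 + K_p·G_p(s)) = 33.6/(s + 11 + 33.6) = 33.6/(s + 44.6).
Time constant τ = 1/44.6 = 0.02242 s, so the 2% settling time is about 4τ = 0.0897 s.

T_s ≈ 0.0897 s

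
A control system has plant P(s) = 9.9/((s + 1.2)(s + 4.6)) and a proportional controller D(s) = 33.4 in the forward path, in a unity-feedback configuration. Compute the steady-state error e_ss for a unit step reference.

The loop is type 0. Static position error constant K_pos = D(0)·P(0) = 33.4·1.793 = 59.9.
Steady-state error to a unit step: e_ss = 1/(1+K_pos) = 1/60.9 = 0.0164.

0.0164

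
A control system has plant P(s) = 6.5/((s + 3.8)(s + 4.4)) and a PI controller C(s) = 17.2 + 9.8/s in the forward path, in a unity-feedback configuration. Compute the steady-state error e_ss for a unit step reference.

0

The open loop C(s)P(s) has a pole at the origin (type 1), so the static position error constant is infinite and e_ss = 1/(1+∞) = 0.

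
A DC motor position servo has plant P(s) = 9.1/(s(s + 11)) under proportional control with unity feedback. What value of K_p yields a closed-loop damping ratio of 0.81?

K_p = 5.07

Closed-loop characteristic equation: s² + 11s + K_p·9.1 = 0.
So ω_n = √(9.1K_p) and 2ζω_n = 11, giving ζ = 11/(2√(9.1K_p)).
Setting ζ = 0.81: √(9.1K_p) = 11/(2·0.81) = 6.79, so K_p = 46.11/9.1 = 5.07.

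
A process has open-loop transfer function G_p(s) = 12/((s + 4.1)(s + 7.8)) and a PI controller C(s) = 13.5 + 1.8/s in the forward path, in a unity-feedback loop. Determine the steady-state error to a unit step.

0

The open loop C(s)G_p(s) has a pole at the origin (type 1), so the static position error constant is infinite and e_ss = 1/(1+∞) = 0.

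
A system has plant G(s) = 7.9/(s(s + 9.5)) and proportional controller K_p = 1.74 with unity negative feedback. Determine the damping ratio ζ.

With unity feedback the closed-loop characteristic equation is s² + 9.5s + 1.74·7.9 = s² + 9.5s + 13.75 = 0.
Matching s² + 2ζω_n s + ω_n²: ω_n = √13.75 = 3.708 rad/s and 2ζω_n = 9.5, so ζ = 9.5/(2·3.708) = 1.28.

ζ = 1.28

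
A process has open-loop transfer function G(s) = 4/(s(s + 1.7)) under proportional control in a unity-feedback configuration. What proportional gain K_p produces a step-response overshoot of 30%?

K_p = 1.41

From %OS = 100·exp(−πζ/√(1−ζ²)) = 30%, ζ = −ln(0.3)/√(π²+ln²(0.3)) = 0.3579.
Characteristic equation s² + 1.7s + 4K_p = 0 gives ζ = 1.7/(2√(4K_p)).
Setting ζ = 0.3579: √(4K_p) = 1.7/(2·0.3579) = 2.375, so K_p = 5.642/4 = 1.41.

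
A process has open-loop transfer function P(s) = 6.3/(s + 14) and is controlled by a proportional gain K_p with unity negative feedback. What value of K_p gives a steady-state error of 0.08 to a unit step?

K_p = 25.6

The loop is type 0, so e_ss(step) = 1/(1 + K_pos) with K_pos = K_p·P(0).
P(0) = 0.45. Require 1/(1 + K_p·0.45) = 0.08, so 1 + 0.45·K_p = 12.5.
K_p = (12.5 − 1)/0.45 = 25.6.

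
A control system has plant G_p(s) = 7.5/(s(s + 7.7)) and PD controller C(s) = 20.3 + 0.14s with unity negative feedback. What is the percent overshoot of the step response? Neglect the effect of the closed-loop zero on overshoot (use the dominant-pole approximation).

30.4%

Forward path: (20.3 + 0.14s)·7.5/(s(s+7.7)). The closed-loop characteristic equation is s² + (7.7 + 7.5·0.14)s + 7.5·20.3 = 0.
That is s² + 8.75s + 152.2 = 0, so ω_n = 12.34 rad/s and ζ = 8.75/(2·12.34) = 0.3546.
%OS = 100·exp(−πζ/√(1−ζ²)) = 30.4%.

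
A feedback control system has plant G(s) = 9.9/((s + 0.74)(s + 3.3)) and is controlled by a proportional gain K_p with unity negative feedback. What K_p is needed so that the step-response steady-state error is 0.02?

Steady-state error for a unit step on this type-0 loop is 1/(1 + K_p·G(0)).
G(0) = 4.054. Require 1/(1 + K_p·4.054) = 0.02, so 1 + 4.054·K_p = 50.
K_p = (50 − 1)/4.054 = 12.1.

K_p = 12.1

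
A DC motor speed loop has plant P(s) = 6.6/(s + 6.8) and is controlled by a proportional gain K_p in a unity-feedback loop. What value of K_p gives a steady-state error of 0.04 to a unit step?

The loop is type 0, so e_ss(step) = 1/(1 + K_pos) with K_pos = K_p·P(0).
P(0) = 0.9706. Require 1/(1 + K_p·0.9706) = 0.04, so 1 + 0.9706·K_p = 25.
K_p = (25 − 1)/0.9706 = 24.7.

K_p = 24.7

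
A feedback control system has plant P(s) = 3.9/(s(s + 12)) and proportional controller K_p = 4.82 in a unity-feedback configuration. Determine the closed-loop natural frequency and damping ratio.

ω_n = 4.34 rad/s, ζ = 1.38

The closed-loop denominator is s(s+12) + 4.82·3.9 = s² + 12s + 18.8.
So ω_n² = 18.8 ⇒ ω_n = 4.336 rad/s, and ζ = 12/(2ω_n) = 1.38.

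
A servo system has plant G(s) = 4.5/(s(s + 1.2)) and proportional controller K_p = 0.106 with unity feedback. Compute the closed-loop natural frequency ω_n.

ω_n = 0.691 rad/s

With unity feedback the closed-loop characteristic equation is s² + 1.2s + 0.106·4.5 = s² + 1.2s + 0.477 = 0.
So ω_n² = 0.477 ⇒ ω_n = 0.6907 rad/s, and ζ = 1.2/(2ω_n) = 0.869.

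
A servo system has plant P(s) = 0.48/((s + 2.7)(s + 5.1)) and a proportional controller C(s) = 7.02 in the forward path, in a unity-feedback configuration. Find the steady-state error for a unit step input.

0.803

The loop is type 0. Static position error constant K_pos = C(0)·P(0) = 7.02·0.03486 = 0.2447.
Steady-state error to a unit step: e_ss = 1/(1+K_pos) = 1/1.245 = 0.803.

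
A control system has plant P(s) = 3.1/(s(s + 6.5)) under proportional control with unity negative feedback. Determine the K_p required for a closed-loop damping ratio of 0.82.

Closed-loop characteristic equation: s² + 6.5s + K_p·3.1 = 0.
So ω_n = √(3.1K_p) and 2ζω_n = 6.5, giving ζ = 6.5/(2√(3.1K_p)).
Setting ζ = 0.82: √(3.1K_p) = 6.5/(2·0.82) = 3.963, so K_p = 15.71/3.1 = 5.07.

K_p = 5.07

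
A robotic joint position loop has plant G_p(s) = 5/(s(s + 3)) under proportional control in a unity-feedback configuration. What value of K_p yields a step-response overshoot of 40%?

From %OS = 100·exp(−πζ/√(1−ζ²)) = 40%, ζ = −ln(0.4)/√(π²+ln²(0.4)) = 0.28.
Characteristic equation s² + 3s + 5K_p = 0 gives ζ = 3/(2√(5K_p)).
Setting ζ = 0.28: √(5K_p) = 3/(2·0.28) = 5.357, so K_p = 28.7/5 = 5.74.

K_p = 5.74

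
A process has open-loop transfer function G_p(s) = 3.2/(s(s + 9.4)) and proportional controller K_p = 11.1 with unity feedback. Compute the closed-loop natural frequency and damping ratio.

ω_n = 5.96 rad/s, ζ = 0.789

1 + K_p·G_p(s) = 0 gives s² + 9.4s + 35.52 = 0.
So ω_n² = 35.52 ⇒ ω_n = 5.96 rad/s, and ζ = 9.4/(2ω_n) = 0.789.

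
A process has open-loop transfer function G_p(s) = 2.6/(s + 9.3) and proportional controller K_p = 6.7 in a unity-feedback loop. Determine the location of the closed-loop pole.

Closed-loop transfer function: T(s) = K_p·G_p(s)/(1 + K_p·G_p(s)) = 17.42/(s + 9.3 + 17.42) = 17.42/(s + 26.72).
The closed-loop pole is at s = −26.72.

s = -26.72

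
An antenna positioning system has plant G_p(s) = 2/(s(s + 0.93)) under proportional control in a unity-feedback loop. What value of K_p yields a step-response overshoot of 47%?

K_p = 1.98

From %OS = 100·exp(−πζ/√(1−ζ²)) = 47%, ζ = −ln(0.47)/√(π²+ln²(0.47)) = 0.2337.
Characteristic equation s² + 0.93s + 2K_p = 0 gives ζ = 0.93/(2√(2K_p)).
Setting ζ = 0.2337: √(2K_p) = 0.93/(2·0.2337) = 1.99, so K_p = 3.96/2 = 1.98.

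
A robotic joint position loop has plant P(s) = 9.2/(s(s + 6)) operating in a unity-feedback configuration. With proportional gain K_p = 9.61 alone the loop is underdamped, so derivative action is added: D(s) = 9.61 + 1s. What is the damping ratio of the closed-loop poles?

ζ = 0.808

Forward path: (9.61 + 1s)·9.2/(s(s+6)). The closed-loop characteristic equation is s² + (6 + 9.2·1)s + 9.2·9.61 = 0.
That is s² + 15.2s + 88.41 = 0, so ω_n = 9.403 rad/s and ζ = 15.2/(2·9.403) = 0.8083.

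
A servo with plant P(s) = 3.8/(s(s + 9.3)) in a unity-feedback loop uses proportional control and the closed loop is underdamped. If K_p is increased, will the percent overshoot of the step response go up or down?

ζ = 9.3/(2√(3.8K_p)) decreases as K_p grows; lower damping means more overshoot.

increase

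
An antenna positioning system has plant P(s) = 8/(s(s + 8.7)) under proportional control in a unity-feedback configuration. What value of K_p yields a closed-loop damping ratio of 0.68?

Closed-loop characteristic equation: s² + 8.7s + K_p·8 = 0.
So ω_n = √(8K_p) and 2ζω_n = 8.7, giving ζ = 8.7/(2√(8K_p)).
Setting ζ = 0.68: √(8K_p) = 8.7/(2·0.68) = 6.397, so K_p = 40.92/8 = 5.12.

K_p = 5.12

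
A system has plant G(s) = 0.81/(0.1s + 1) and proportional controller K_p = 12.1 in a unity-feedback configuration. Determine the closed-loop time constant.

Closed loop: T(s) = K_p·G/(1+K_p·G) = 9.801/(0.1s + 1 + 9.801), with pole at s = −(1 + 9.801)/0.1 = −108.
Closed-loop time constant τ = 1/108 = 0.00926 s.

τ = 0.00926 s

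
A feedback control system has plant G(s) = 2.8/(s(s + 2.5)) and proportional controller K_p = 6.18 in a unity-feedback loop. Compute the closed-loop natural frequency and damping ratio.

With unity feedback the closed-loop characteristic equation is s² + 2.5s + 6.18·2.8 = s² + 2.5s + 17.3 = 0.
Matching s² + 2ζω_n s + ω_n²: ω_n = √17.3 = 4.16 rad/s and 2ζω_n = 2.5, so ζ = 2.5/(2·4.16) = 0.3.

ω_n = 4.16 rad/s, ζ = 0.3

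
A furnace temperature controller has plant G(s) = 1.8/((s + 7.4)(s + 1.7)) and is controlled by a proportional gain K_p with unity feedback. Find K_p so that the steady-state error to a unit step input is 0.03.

K_p = 226

For a type-0 loop with proportional control, e_ss = 1/(1 + K_p·G(0)).
G(0) = 0.1431. Require 1/(1 + K_p·0.1431) = 0.03, so 1 + 0.1431·K_p = 33.33.
K_p = (33.33 − 1)/0.1431 = 226.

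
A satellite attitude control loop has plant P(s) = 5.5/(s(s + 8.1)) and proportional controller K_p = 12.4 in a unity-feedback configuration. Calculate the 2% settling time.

Closed-loop characteristic equation: s² + 8.1s + 68.2 = 0, so ω_n = 8.258 rad/s and ζ = 8.1/(2·8.258) = 0.4904.
2% settling time T_s ≈ 4/(ζω_n) = 4/4.05 = 0.988 s.

T_s ≈ 0.988 s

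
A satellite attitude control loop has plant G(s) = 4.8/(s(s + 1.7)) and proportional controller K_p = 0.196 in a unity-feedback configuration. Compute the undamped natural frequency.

ω_n = 0.97 rad/s

1 + K_p·G(s) = 0 gives s² + 1.7s + 0.9408 = 0.
Matching s² + 2ζω_n s + ω_n²: ω_n = √0.9408 = 0.9699 rad/s and 2ζω_n = 1.7, so ζ = 1.7/(2·0.9699) = 0.876.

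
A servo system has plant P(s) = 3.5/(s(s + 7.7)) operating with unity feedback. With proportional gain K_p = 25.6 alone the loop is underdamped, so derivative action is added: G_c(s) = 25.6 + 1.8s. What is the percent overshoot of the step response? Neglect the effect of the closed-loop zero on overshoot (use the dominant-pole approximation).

Forward path: (25.6 + 1.8s)·3.5/(s(s+7.7)). The closed-loop characteristic equation is s² + (7.7 + 3.5·1.8)s + 3.5·25.6 = 0.
That is s² + 14s + 89.6 = 0, so ω_n = 9.466 rad/s and ζ = 14/(2·9.466) = 0.7395.
%OS = 100·exp(−πζ/√(1−ζ²)) = 3.17%.

3.17%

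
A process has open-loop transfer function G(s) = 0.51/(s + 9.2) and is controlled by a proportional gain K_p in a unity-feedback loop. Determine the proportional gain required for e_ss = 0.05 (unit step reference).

K_p = 343

The loop is type 0, so e_ss(step) = 1/(1 + K_pos) with K_pos = K_p·G(0).
G(0) = 0.05543. Require 1/(1 + K_p·0.05543) = 0.05, so 1 + 0.05543·K_p = 20.
K_p = (20 − 1)/0.05543 = 343.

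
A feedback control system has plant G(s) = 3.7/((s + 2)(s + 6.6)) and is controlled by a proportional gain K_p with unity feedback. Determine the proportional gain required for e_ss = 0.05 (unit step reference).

K_p = 67.8

The loop is type 0, so e_ss(step) = 1/(1 + K_pos) with K_pos = K_p·G(0).
G(0) = 0.2803. Require 1/(1 + K_p·0.2803) = 0.05, so 1 + 0.2803·K_p = 20.
K_p = (20 − 1)/0.2803 = 67.8.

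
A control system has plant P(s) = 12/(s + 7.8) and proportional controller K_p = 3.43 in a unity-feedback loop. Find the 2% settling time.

T_s ≈ 0.0817 s

Closed-loop transfer function: T(s) = K_p·P(s)/(1 + K_p·P(s)) = 41.16/(s + 7.8 + 41.16) = 41.16/(s + 48.96).
Time constant τ = 1/48.96 = 0.02042 s, so the 2% settling time is about 4τ = 0.0817 s.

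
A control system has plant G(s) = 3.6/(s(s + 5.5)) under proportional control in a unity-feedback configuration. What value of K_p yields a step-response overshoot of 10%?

From %OS = 100·exp(−πζ/√(1−ζ²)) = 10%, ζ = −ln(0.1)/√(π²+ln²(0.1)) = 0.5912.
Characteristic equation s² + 5.5s + 3.6K_p = 0 gives ζ = 5.5/(2√(3.6K_p)).
Setting ζ = 0.5912: √(3.6K_p) = 5.5/(2·0.5912) = 4.652, so K_p = 21.64/3.6 = 6.01.

K_p = 6.01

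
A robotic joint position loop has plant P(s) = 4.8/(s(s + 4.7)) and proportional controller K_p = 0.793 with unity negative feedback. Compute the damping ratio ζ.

The closed-loop denominator is s(s+4.7) + 0.793·4.8 = s² + 4.7s + 3.806.
So ω_n² = 3.806 ⇒ ω_n = 1.951 rad/s, and ζ = 4.7/(2ω_n) = 1.2.

ζ = 1.2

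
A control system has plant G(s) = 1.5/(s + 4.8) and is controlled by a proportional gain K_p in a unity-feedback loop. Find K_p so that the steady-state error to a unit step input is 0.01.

For a type-0 loop with proportional control, e_ss = 1/(1 + K_p·G(0)).
G(0) = 0.3125. Require 1/(1 + K_p·0.3125) = 0.01, so 1 + 0.3125·K_p = 100.
K_p = (100 − 1)/0.3125 = 317.

K_p = 317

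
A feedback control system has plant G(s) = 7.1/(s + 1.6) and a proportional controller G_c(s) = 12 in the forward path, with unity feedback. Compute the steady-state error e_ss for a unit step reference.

0.0184

The loop is type 0. Static position error constant K_pos = G_c(0)·G(0) = 12·4.437 = 53.25.
Steady-state error to a unit step: e_ss = 1/(1+K_pos) = 1/54.25 = 0.0184.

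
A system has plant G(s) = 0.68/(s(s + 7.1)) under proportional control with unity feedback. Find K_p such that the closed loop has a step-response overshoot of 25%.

From %OS = 100·exp(−πζ/√(1−ζ²)) = 25%, ζ = −ln(0.25)/√(π²+ln²(0.25)) = 0.4037.
Characteristic equation s² + 7.1s + 0.68K_p = 0 gives ζ = 7.1/(2√(0.68K_p)).
Setting ζ = 0.4037: √(0.68K_p) = 7.1/(2·0.4037) = 8.793, so K_p = 77.32/0.68 = 114.

K_p = 114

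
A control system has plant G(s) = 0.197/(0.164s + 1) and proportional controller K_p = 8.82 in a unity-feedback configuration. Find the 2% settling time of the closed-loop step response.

Closed loop: T(s) = K_p·G/(1+K_p·G) = 1.738/(0.164s + 1 + 1.738), with pole at s = −(1 + 1.738)/0.164 = −16.69.
τ = 1/16.69 = 0.05991 s, so 2% settling time ≈ 4τ = 0.24 s.

T_s ≈ 0.24 s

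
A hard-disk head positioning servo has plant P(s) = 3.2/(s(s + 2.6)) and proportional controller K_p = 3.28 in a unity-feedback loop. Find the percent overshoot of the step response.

25.3%

From 1 + K_pP(s) = 0: s² + 2.6s + 10.5 = 0 ⇒ ω_n = 3.24, ζ = 0.4013.
%OS = 100·exp(−πζ/√(1−ζ²)) = 100·exp(−π·0.4013/√0.839) = 25.3%.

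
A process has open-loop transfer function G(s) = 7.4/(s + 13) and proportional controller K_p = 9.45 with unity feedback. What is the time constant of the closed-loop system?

Closed-loop transfer function: T(s) = K_p·G(s)/(1 + K_p·G(s)) = 69.93/(s + 13 + 69.93) = 69.93/(s + 82.93).
Time constant τ = 1/82.93 = 0.0121 s.

τ = 0.0121 s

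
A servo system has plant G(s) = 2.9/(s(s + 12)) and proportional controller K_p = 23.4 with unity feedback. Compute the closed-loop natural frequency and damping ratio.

With unity feedback the closed-loop characteristic equation is s² + 12s + 23.4·2.9 = s² + 12s + 67.86 = 0.
So ω_n² = 67.86 ⇒ ω_n = 8.238 rad/s, and ζ = 12/(2ω_n) = 0.728.

ω_n = 8.24 rad/s, ζ = 0.728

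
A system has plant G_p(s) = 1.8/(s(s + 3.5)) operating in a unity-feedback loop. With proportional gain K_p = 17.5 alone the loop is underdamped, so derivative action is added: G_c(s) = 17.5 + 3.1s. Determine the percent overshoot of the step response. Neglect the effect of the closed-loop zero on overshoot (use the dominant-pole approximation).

1.33%

Forward path: (17.5 + 3.1s)·1.8/(s(s+3.5)). The closed-loop characteristic equation is s² + (3.5 + 1.8·3.1)s + 1.8·17.5 = 0.
That is s² + 9.08s + 31.5 = 0, so ω_n = 5.612 rad/s and ζ = 9.08/(2·5.612) = 0.8089.
%OS = 100·exp(−πζ/√(1−ζ²)) = 1.33%.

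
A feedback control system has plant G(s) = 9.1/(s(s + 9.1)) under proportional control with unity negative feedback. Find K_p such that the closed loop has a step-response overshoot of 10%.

From %OS = 100·exp(−πζ/√(1−ζ²)) = 10%, ζ = −ln(0.1)/√(π²+ln²(0.1)) = 0.5912.
Characteristic equation s² + 9.1s + 9.1K_p = 0 gives ζ = 9.1/(2√(9.1K_p)).
Setting ζ = 0.5912: √(9.1K_p) = 9.1/(2·0.5912) = 7.697, so K_p = 59.24/9.1 = 6.51.

K_p = 6.51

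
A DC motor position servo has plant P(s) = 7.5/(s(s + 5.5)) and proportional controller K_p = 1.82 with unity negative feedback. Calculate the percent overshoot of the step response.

From 1 + K_pP(s) = 0: s² + 5.5s + 13.65 = 0 ⇒ ω_n = 3.695, ζ = 0.7443.
%OS = 100·exp(−πζ/√(1−ζ²)) = 100·exp(−π·0.7443/√0.446) = 3.01%.

3.01%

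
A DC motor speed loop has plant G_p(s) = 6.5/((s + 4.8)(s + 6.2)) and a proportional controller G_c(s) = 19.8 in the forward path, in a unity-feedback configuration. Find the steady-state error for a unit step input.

The loop is type 0. Static position error constant K_pos = G_c(0)·G_p(0) = 19.8·0.2184 = 4.325.
Steady-state error to a unit step: e_ss = 1/(1+K_pos) = 1/5.325 = 0.188.

0.188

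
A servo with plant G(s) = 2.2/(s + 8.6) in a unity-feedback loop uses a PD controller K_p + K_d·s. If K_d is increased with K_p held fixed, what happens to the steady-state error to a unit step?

unchanged

At s = 0 the derivative term contributes nothing: C(0) = K_p regardless of K_d, so K_pos = K_p·G(0) and e_ss are unchanged.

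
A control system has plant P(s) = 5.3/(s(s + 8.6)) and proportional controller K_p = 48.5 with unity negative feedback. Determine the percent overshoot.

41.7%

From 1 + K_pP(s) = 0: s² + 8.6s + 257.1 = 0 ⇒ ω_n = 16.03, ζ = 0.2682.
%OS = 100·exp(−πζ/√(1−ζ²)) = 100·exp(−π·0.2682/√0.9281) = 41.7%.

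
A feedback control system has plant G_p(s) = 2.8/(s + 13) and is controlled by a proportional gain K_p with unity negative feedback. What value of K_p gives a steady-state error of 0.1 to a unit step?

The loop is type 0, so e_ss(step) = 1/(1 + K_pos) with K_pos = K_p·G_p(0).
G_p(0) = 0.2154. Require 1/(1 + K_p·0.2154) = 0.1, so 1 + 0.2154·K_p = 10.
K_p = (10 − 1)/0.2154 = 41.8.

K_p = 41.8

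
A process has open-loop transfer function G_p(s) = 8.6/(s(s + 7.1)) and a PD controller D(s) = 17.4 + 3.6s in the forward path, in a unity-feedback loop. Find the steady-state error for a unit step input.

0

The open loop D(s)G_p(s) has a pole at the origin (type 1), so the static position error constant is infinite and e_ss = 1/(1+∞) = 0.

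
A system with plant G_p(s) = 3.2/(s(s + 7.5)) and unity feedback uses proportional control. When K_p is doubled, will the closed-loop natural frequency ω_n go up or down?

ω_n = √(3.2·K_p), which grows with K_p.

increase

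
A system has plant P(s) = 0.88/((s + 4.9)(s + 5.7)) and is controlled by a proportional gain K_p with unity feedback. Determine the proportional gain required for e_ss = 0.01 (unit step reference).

Steady-state error for a unit step on this type-0 loop is 1/(1 + K_p·P(0)).
P(0) = 0.03151. Require 1/(1 + K_p·0.03151) = 0.01, so 1 + 0.03151·K_p = 100.
K_p = (100 − 1)/0.03151 = 3140.

K_p = 3140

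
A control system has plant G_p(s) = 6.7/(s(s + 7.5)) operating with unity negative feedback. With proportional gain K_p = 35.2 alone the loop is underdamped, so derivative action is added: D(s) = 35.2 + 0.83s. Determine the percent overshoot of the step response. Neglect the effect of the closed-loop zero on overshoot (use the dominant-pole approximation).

22.9%

Forward path: (35.2 + 0.83s)·6.7/(s(s+7.5)). The closed-loop characteristic equation is s² + (7.5 + 6.7·0.83)s + 6.7·35.2 = 0.
That is s² + 13.06s + 235.8 = 0, so ω_n = 15.36 rad/s and ζ = 13.06/(2·15.36) = 0.4252.
%OS = 100·exp(−πζ/√(1−ζ²)) = 22.9%.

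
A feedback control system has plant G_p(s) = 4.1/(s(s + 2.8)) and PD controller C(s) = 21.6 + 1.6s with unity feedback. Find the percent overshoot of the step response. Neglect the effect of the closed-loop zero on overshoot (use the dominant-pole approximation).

16.5%

Forward path: (21.6 + 1.6s)·4.1/(s(s+2.8)). The closed-loop characteristic equation is s² + (2.8 + 4.1·1.6)s + 4.1·21.6 = 0.
That is s² + 9.36s + 88.56 = 0, so ω_n = 9.411 rad/s and ζ = 9.36/(2·9.411) = 0.4973.
%OS = 100·exp(−πζ/√(1−ζ²)) = 16.5%.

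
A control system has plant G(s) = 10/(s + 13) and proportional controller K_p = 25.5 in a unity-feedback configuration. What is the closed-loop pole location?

s = -268

Closed-loop transfer function: T(s) = K_p·G(s)/(1 + K_p·G(s)) = 255/(s + 13 + 255) = 255/(s + 268).
The closed-loop pole is at s = −268.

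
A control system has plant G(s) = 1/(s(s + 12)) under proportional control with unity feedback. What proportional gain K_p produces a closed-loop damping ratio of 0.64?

K_p = 87.9

Closed-loop characteristic equation: s² + 12s + K_p·1 = 0.
So ω_n = √(1K_p) and 2ζω_n = 12, giving ζ = 12/(2√(1K_p)).
Setting ζ = 0.64: √(1K_p) = 12/(2·0.64) = 9.375, so K_p = 87.89/1 = 87.9.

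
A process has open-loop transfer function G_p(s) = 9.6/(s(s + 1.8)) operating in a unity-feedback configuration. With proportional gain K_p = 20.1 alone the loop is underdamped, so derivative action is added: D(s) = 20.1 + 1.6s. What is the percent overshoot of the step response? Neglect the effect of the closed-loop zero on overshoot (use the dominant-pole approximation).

Forward path: (20.1 + 1.6s)·9.6/(s(s+1.8)). The closed-loop characteristic equation is s² + (1.8 + 9.6·1.6)s + 9.6·20.1 = 0.
That is s² + 17.16s + 193 = 0, so ω_n = 13.89 rad/s and ζ = 17.16/(2·13.89) = 0.6177.
%OS = 100·exp(−πζ/√(1−ζ²)) = 8.48%.

8.48%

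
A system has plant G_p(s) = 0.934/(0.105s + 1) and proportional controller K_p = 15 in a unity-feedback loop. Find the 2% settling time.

Closed loop: T(s) = K_p·G_p/(1+K_p·G_p) = 14.01/(0.105s + 1 + 14.01), with pole at s = −(1 + 14.01)/0.105 = −143.
τ = 1/143 = 0.006995 s, so 2% settling time ≈ 4τ = 0.028 s.

T_s ≈ 0.028 s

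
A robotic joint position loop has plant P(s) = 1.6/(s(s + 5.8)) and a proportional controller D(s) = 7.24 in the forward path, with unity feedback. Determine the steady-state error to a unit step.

The open loop D(s)P(s) has a pole at the origin (type 1), so the static position error constant is infinite and e_ss = 1/(1+∞) = 0.

0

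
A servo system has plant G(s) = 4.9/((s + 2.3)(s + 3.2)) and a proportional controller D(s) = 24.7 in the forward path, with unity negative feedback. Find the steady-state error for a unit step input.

0.0573

The loop is type 0. Static position error constant K_pos = D(0)·G(0) = 24.7·0.6658 = 16.44.
Steady-state error to a unit step: e_ss = 1/(1+K_pos) = 1/17.44 = 0.0573.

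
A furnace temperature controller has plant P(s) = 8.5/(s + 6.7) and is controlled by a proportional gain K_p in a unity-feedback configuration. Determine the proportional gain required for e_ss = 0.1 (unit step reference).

For a type-0 loop with proportional control, e_ss = 1/(1 + K_p·P(0)).
P(0) = 1.269. Require 1/(1 + K_p·1.269) = 0.1, so 1 + 1.269·K_p = 10.
K_p = (10 − 1)/1.269 = 7.09.

K_p = 7.09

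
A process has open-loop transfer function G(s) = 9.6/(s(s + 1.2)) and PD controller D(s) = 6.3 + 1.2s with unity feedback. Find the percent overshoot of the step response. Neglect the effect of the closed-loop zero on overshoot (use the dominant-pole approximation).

1.15%

Forward path: (6.3 + 1.2s)·9.6/(s(s+1.2)). The closed-loop characteristic equation is s² + (1.2 + 9.6·1.2)s + 9.6·6.3 = 0.
That is s² + 12.72s + 60.48 = 0, so ω_n = 7.777 rad/s and ζ = 12.72/(2·7.777) = 0.8178.
%OS = 100·exp(−πζ/√(1−ζ²)) = 1.15%.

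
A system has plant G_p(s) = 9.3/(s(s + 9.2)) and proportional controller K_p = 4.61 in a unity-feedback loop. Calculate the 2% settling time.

T_s ≈ 0.87 s

Closed-loop characteristic equation: s² + 9.2s + 42.87 = 0, so ω_n = 6.548 rad/s and ζ = 9.2/(2·6.548) = 0.7025.
2% settling time T_s ≈ 4/(ζω_n) = 4/4.6 = 0.87 s.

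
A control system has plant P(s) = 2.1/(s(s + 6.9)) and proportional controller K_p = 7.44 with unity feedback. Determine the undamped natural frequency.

1 + K_p·P(s) = 0 gives s² + 6.9s + 15.62 = 0.
Matching s² + 2ζω_n s + ω_n²: ω_n = √15.62 = 3.953 rad/s and 2ζω_n = 6.9, so ζ = 6.9/(2·3.953) = 0.873.

ω_n = 3.95 rad/s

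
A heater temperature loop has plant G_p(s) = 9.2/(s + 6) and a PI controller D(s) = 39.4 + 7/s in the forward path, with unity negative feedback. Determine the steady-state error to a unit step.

The open loop D(s)G_p(s) has a pole at the origin (type 1), so the static position error constant is infinite and e_ss = 1/(1+∞) = 0.

0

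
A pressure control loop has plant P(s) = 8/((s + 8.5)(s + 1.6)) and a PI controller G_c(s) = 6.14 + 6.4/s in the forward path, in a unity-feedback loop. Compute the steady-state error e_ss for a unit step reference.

0

The open loop G_c(s)P(s) has a pole at the origin (type 1), so the static position error constant is infinite and e_ss = 1/(1+∞) = 0.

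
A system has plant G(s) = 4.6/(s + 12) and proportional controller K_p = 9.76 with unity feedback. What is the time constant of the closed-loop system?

τ = 0.0176 s

Closed-loop transfer function: T(s) = K_p·G(s)/(1 + K_p·G(s)) = 44.9/(s + 12 + 44.9) = 44.9/(s + 56.9).
Time constant τ = 1/56.9 = 0.0176 s.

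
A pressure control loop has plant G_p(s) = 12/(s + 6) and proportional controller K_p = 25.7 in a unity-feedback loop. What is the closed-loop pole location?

s = -314.4

Closed-loop transfer function: T(s) = K_p·G_p(s)/(1 + K_p·G_p(s)) = 308.4/(s + 6 + 308.4) = 308.4/(s + 314.4).
The closed-loop pole is at s = −314.4.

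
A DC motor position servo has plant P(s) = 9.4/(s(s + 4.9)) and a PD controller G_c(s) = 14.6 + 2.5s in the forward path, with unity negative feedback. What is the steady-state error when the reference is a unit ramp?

0.0357

The loop has one pole at the origin (type 1). Velocity error constant K_v = lim_{s→0} s·G_c(s)P(s) = 14.6·9.4/4.9 = 28.01.
Steady-state error to a unit ramp: e_ss = 1/K_v = 0.0357.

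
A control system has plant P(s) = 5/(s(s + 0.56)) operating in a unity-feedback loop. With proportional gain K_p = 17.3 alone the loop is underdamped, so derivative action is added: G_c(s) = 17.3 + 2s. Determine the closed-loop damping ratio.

Forward path: (17.3 + 2s)·5/(s(s+0.56)). The closed-loop characteristic equation is s² + (0.56 + 5·2)s + 5·17.3 = 0.
That is s² + 10.56s + 86.5 = 0, so ω_n = 9.301 rad/s and ζ = 10.56/(2·9.301) = 0.5677.

ζ = 0.568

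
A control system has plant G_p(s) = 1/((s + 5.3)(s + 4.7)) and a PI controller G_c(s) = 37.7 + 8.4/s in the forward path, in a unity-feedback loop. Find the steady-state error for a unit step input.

0

The open loop G_c(s)G_p(s) has a pole at the origin (type 1), so the static position error constant is infinite and e_ss = 1/(1+∞) = 0.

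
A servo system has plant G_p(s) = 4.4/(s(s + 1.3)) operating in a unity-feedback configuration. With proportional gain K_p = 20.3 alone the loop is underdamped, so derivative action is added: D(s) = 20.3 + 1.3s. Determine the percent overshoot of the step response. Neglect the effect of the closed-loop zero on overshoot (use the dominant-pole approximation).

Forward path: (20.3 + 1.3s)·4.4/(s(s+1.3)). The closed-loop characteristic equation is s² + (1.3 + 4.4·1.3)s + 4.4·20.3 = 0.
That is s² + 7.02s + 89.32 = 0, so ω_n = 9.451 rad/s and ζ = 7.02/(2·9.451) = 0.3714.
%OS = 100·exp(−πζ/√(1−ζ²)) = 28.5%.

28.5%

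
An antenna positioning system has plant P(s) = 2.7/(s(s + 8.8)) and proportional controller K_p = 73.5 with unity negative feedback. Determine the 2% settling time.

Closed-loop characteristic equation: s² + 8.8s + 198.5 = 0, so ω_n = 14.09 rad/s and ζ = 8.8/(2·14.09) = 0.3123.
2% settling time T_s ≈ 4/(ζω_n) = 4/4.4 = 0.909 s.

T_s ≈ 0.909 s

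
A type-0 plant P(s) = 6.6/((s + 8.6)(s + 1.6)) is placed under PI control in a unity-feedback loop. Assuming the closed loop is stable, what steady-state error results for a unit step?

0

The PI controller's integrator makes the forward path type 1, so e_ss to a step is zero.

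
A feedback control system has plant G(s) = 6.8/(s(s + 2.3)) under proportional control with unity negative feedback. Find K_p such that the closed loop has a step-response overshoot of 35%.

From %OS = 100·exp(−πζ/√(1−ζ²)) = 35%, ζ = −ln(0.35)/√(π²+ln²(0.35)) = 0.3169.
Characteristic equation s² + 2.3s + 6.8K_p = 0 gives ζ = 2.3/(2√(6.8K_p)).
Setting ζ = 0.3169: √(6.8K_p) = 2.3/(2·0.3169) = 3.628, so K_p = 13.17/6.8 = 1.94.

K_p = 1.94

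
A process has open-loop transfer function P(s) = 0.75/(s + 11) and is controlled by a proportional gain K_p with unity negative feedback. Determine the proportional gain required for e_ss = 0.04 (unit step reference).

For a type-0 loop with proportional control, e_ss = 1/(1 + K_p·P(0)).
P(0) = 0.06818. Require 1/(1 + K_p·0.06818) = 0.04, so 1 + 0.06818·K_p = 25.
K_p = (25 − 1)/0.06818 = 352.

K_p = 352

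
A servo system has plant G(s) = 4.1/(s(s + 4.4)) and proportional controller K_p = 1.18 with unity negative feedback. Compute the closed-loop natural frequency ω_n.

ω_n = 2.2 rad/s

The closed-loop denominator is s(s+4.4) + 1.18·4.1 = s² + 4.4s + 4.838.
Matching s² + 2ζω_n s + ω_n²: ω_n = √4.838 = 2.2 rad/s and 2ζω_n = 4.4, so ζ = 4.4/(2·2.2) = 1.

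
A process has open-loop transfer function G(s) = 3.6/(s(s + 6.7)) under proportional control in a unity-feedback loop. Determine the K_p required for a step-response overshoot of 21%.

From %OS = 100·exp(−πζ/√(1−ζ²)) = 21%, ζ = −ln(0.21)/√(π²+ln²(0.21)) = 0.4449.
Characteristic equation s² + 6.7s + 3.6K_p = 0 gives ζ = 6.7/(2√(3.6K_p)).
Setting ζ = 0.4449: √(3.6K_p) = 6.7/(2·0.4449) = 7.53, so K_p = 56.7/3.6 = 15.7.

K_p = 15.7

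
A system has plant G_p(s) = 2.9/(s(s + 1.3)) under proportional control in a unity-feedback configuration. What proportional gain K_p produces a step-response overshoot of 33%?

From %OS = 100·exp(−πζ/√(1−ζ²)) = 33%, ζ = −ln(0.33)/√(π²+ln²(0.33)) = 0.3328.
Characteristic equation s² + 1.3s + 2.9K_p = 0 gives ζ = 1.3/(2√(2.9K_p)).
Setting ζ = 0.3328: √(2.9K_p) = 1.3/(2·0.3328) = 1.953, so K_p = 3.815/2.9 = 1.32.

K_p = 1.32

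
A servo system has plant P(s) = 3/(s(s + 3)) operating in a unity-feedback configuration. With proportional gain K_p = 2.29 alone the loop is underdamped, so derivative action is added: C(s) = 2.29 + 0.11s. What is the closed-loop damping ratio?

Forward path: (2.29 + 0.11s)·3/(s(s+3)). The closed-loop characteristic equation is s² + (3 + 3·0.11)s + 3·2.29 = 0.
That is s² + 3.33s + 6.87 = 0, so ω_n = 2.621 rad/s and ζ = 3.33/(2·2.621) = 0.6352.

ζ = 0.635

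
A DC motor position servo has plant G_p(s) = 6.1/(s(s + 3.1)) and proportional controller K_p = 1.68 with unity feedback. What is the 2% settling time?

The closed-loop denominator s² + 3.1s + 10.25 gives ω_n = √10.25 = 3.201 and ζ = 3.1/(2ω_n) = 0.4842.
2% settling time T_s ≈ 4/(ζω_n) = 4/1.55 = 2.58 s.

T_s ≈ 2.58 s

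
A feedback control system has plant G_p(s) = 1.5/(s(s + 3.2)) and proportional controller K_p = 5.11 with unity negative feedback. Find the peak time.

The closed-loop denominator s² + 3.2s + 7.665 gives ω_n = √7.665 = 2.769 and ζ = 3.2/(2ω_n) = 0.5779.
Damped frequency ω_d = ω_n√(1−ζ²) = 2.259 rad/s, so peak time T_p = π/ω_d = 1.39 s.

T_p = 1.39 s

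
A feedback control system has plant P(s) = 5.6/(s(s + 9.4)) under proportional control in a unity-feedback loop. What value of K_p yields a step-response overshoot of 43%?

K_p = 58.6

From %OS = 100·exp(−πζ/√(1−ζ²)) = 43%, ζ = −ln(0.43)/√(π²+ln²(0.43)) = 0.2594.
Characteristic equation s² + 9.4s + 5.6K_p = 0 gives ζ = 9.4/(2√(5.6K_p)).
Setting ζ = 0.2594: √(5.6K_p) = 9.4/(2·0.2594) = 18.12, so K_p = 328.2/5.6 = 58.6.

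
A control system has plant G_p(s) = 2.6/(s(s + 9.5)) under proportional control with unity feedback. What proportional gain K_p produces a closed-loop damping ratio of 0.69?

K_p = 18.2

Closed-loop characteristic equation: s² + 9.5s + K_p·2.6 = 0.
So ω_n = √(2.6K_p) and 2ζω_n = 9.5, giving ζ = 9.5/(2√(2.6K_p)).
Setting ζ = 0.69: √(2.6K_p) = 9.5/(2·0.69) = 6.884, so K_p = 47.39/2.6 = 18.2.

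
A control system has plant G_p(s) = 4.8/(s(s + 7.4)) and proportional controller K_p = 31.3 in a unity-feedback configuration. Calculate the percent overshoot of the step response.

37%

The closed-loop denominator s² + 7.4s + 150.2 gives ω_n = √150.2 = 12.26 and ζ = 7.4/(2ω_n) = 0.3019.
%OS = 100·exp(−πζ/√(1−ζ²)) = 100·exp(−π·0.3019/√0.9089) = 37%.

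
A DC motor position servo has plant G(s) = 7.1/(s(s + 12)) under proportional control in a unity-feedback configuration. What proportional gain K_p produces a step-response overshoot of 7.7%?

K_p = 12.7

From %OS = 100·exp(−πζ/√(1−ζ²)) = 7.7%, ζ = −ln(0.077)/√(π²+ln²(0.077)) = 0.6323.
Characteristic equation s² + 12s + 7.1K_p = 0 gives ζ = 12/(2√(7.1K_p)).
Setting ζ = 0.6323: √(7.1K_p) = 12/(2·0.6323) = 9.489, so K_p = 90.05/7.1 = 12.7.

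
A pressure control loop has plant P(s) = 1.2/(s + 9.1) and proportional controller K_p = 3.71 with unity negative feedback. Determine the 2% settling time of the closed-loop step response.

T_s ≈ 0.295 s

Closed-loop transfer function: T(s) = K_p·P(s)/(1 + K_p·P(s)) = 4.452/(s + 9.1 + 4.452) = 4.452/(s + 13.55).
Time constant τ = 1/13.55 = 0.07379 s, so the 2% settling time is about 4τ = 0.295 s.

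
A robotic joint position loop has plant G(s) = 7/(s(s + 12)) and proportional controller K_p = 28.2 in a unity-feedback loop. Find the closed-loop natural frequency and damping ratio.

ω_n = 14 rad/s, ζ = 0.427

With unity feedback the closed-loop characteristic equation is s² + 12s + 28.2·7 = s² + 12s + 197.4 = 0.
Matching s² + 2ζω_n s + ω_n²: ω_n = √197.4 = 14.05 rad/s and 2ζω_n = 12, so ζ = 12/(2·14.05) = 0.427.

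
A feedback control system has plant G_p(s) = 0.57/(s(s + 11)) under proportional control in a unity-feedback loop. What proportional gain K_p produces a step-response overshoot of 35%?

K_p = 528

From %OS = 100·exp(−πζ/√(1−ζ²)) = 35%, ζ = −ln(0.35)/√(π²+ln²(0.35)) = 0.3169.
Characteristic equation s² + 11s + 0.57K_p = 0 gives ζ = 11/(2√(0.57K_p)).
Setting ζ = 0.3169: √(0.57K_p) = 11/(2·0.3169) = 17.35, so K_p = 301.1/0.57 = 528.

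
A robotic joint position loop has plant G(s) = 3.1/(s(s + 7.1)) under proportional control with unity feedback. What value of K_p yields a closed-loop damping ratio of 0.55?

Closed-loop characteristic equation: s² + 7.1s + K_p·3.1 = 0.
So ω_n = √(3.1K_p) and 2ζω_n = 7.1, giving ζ = 7.1/(2√(3.1K_p)).
Setting ζ = 0.55: √(3.1K_p) = 7.1/(2·0.55) = 6.455, so K_p = 41.66/3.1 = 13.4.

K_p = 13.4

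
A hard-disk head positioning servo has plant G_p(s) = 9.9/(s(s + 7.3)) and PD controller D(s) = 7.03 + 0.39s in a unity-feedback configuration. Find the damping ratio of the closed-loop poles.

ζ = 0.669

Forward path: (7.03 + 0.39s)·9.9/(s(s+7.3)). The closed-loop characteristic equation is s² + (7.3 + 9.9·0.39)s + 9.9·7.03 = 0.
That is s² + 11.16s + 69.6 = 0, so ω_n = 8.342 rad/s and ζ = 11.16/(2·8.342) = 0.6689.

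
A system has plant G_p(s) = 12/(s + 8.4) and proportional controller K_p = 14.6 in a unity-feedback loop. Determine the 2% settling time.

T_s ≈ 0.0218 s

Closed-loop transfer function: T(s) = K_p·G_p(s)/(1 + K_p·G_p(s)) = 175.2/(s + 8.4 + 175.2) = 175.2/(s + 183.6).
Time constant τ = 1/183.6 = 0.005447 s, so the 2% settling time is about 4τ = 0.0218 s.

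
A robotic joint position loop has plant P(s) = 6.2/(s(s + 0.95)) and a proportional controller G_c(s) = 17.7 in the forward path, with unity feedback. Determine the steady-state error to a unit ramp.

The loop has one pole at the origin (type 1). Velocity error constant K_v = lim_{s→0} s·G_c(s)P(s) = 17.7·6.2/0.95 = 115.5.
Steady-state error to a unit ramp: e_ss = 1/K_v = 0.00866.

0.00866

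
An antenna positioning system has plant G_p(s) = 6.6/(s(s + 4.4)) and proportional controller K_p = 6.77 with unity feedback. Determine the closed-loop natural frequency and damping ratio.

1 + K_p·G_p(s) = 0 gives s² + 4.4s + 44.68 = 0.
So ω_n² = 44.68 ⇒ ω_n = 6.684 rad/s, and ζ = 4.4/(2ω_n) = 0.329.

ω_n = 6.68 rad/s, ζ = 0.329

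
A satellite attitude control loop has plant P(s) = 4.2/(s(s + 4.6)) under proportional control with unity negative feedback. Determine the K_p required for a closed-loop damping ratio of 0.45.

Closed-loop characteristic equation: s² + 4.6s + K_p·4.2 = 0.
So ω_n = √(4.2K_p) and 2ζω_n = 4.6, giving ζ = 4.6/(2√(4.2K_p)).
Setting ζ = 0.45: √(4.2K_p) = 4.6/(2·0.45) = 5.111, so K_p = 26.12/4.2 = 6.22.

K_p = 6.22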